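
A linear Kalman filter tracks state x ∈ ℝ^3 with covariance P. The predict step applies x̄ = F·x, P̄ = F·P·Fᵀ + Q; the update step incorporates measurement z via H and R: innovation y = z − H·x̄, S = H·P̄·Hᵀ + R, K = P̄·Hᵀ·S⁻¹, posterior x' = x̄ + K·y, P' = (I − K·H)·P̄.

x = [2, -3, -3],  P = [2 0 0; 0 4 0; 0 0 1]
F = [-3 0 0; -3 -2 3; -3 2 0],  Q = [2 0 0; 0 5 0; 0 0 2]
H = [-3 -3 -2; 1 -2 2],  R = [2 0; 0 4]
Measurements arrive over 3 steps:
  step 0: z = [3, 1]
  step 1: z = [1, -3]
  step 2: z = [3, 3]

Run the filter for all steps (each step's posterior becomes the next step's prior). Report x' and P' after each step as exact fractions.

step 0: x' = [247153/113667, -188747/113667, -263753/113667], P' = [221140/113667 -88304/113667 -186404/113667; -88304/113667 62314/113667 56542/113667; -186404/113667 56542/113667 205930/113667]
step 1: x' = [2017517981/9154391919, 2946622364/9154391919, -12343075405/9154391919], P' = [11147961412/9154391919 -4782686144/9154391919 -8685025268/9154391919; -4782686144/9154391919 4167110638/9154391919 2406674896/9154391919; -8685025268/9154391919 2406674896/9154391919 10470744346/9154391919]
step 2: x' = [18444232992137/150400686048905, -199271875116588/150400686048905, 43662954197439/150400686048905], P' = [549437347242004/451202058146715 -235689577065776/451202058146715 -427998678739652/451202058146715; -235689577065776/451202058146715 205267651494214/451202058146715 118636018821208/451202058146715; -427998678739652/451202058146715 118636018821208/451202058146715 515835313422946/451202058146715]

step 0: x̄ = F·x = [-6, -9, -12]
step 0: P̄ = F·P·Fᵀ + Q = [20 18 18; 18 48 2; 18 2 36]
step 0: y = z − H·x̄ = [-66, 13]
step 0: S = H·P̄·Hᵀ + R = [1322 -10; -10 344]
step 0: K = P̄·Hᵀ·S⁻¹ = [-12850/113667 6235/113667; -17557/113667 -24962/113667; -11137/113667 28093/113667]
step 0: x' = x̄ + K·y = [247153/113667, -188747/113667, -263753/113667]
step 0: P' = (I − K·H)·P̄ = [221140/113667 -88304/113667 -186404/113667; -88304/113667 62314/113667 56542/113667; -186404/113667 56542/113667 205930/113667]
step 1: x̄ = F·x = [-247153/37889, -1155224/113667, -1118953/113667]
step 1: P̄ = F·P·Fᵀ + Q = [739198/37889 1046024/37889 840028/37889; 1046024/37889 6278341/113667 3757892/113667; 840028/37889 3757892/113667 3526498/113667]
step 1: y = z − H·x̄ = [-7814288/113667, 327916/113667]
step 1: S = H·P̄·Hᵀ + R = [222617749/113667 -1350968/113667; -1350968/113667 9356530/113667]
step 1: K = P̄·Hᵀ·S⁻¹ = [-862887634/9154391919 835820791/9154391919; -1483311637/9154391919 -2075889407/9154391919; -1053218788/9154391919 1860778408/9154391919]
step 1: x' = x̄ + K·y = [2017517981/9154391919, 2946622364/9154391919, -12343075405/9154391919]
step 1: P' = (I − K·H)·P̄ = [11147961412/9154391919 -4782686144/9154391919 -8685025268/9154391919; -4782686144/9154391919 4167110638/9154391919 2406674896/9154391919; -8685025268/9154391919 2406674896/9154391919 10470744346/9154391919]
step 2: x̄ = F·x = [-2017517981/3051463973, -48975024886/9154391919, -159309215/9154391919]
step 2: P̄ = F·P·Fᵀ + Q = [39546812182/3051463973 49933587752/3051463973 43009256524/3051463973; 49933587752/3051463973 327066876313/9154391919 176268486944/9154391919; 43009256524/3051463973 176268486944/9154391919 192701112826/9154391919]
step 2: y = z − H·x̄ = [-137938179160/9154391919, -64115701642/9154391919]
step 2: S = H·P̄·Hᵀ + R = [11160447867673/9154391919 -99681343760/9154391919; -99681343760/9154391919 741090090490/9154391919]
step 2: K = P̄·Hᵀ·S⁻¹ = [-8524595304938/90240411629343 41204785973563/451202058146715; -14600626092773/90240411629343 -102238210602947/451202058146715; -10358264709056/90240411629343 91599977615956/451202058146715]
step 2: x' = x̄ + K·y = [18444232992137/150400686048905, -199271875116588/150400686048905, 43662954197439/150400686048905]
step 2: P' = (I − K·H)·P̄ = [549437347242004/451202058146715 -235689577065776/451202058146715 -427998678739652/451202058146715; -235689577065776/451202058146715 205267651494214/451202058146715 118636018821208/451202058146715; -427998678739652/451202058146715 118636018821208/451202058146715 515835313422946/451202058146715]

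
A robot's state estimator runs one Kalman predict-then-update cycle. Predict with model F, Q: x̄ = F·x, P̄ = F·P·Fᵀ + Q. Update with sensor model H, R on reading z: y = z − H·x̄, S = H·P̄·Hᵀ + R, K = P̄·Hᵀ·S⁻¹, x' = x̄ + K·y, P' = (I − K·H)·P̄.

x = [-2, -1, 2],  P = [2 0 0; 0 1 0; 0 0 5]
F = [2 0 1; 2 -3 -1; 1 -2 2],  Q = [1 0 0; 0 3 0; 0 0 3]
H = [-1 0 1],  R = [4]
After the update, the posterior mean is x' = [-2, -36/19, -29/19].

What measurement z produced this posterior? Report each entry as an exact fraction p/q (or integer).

z = [-1]

x̄ = F·x = [-2, -3, 4]
P̄ = F·P·Fᵀ + Q = [14 3 14; 3 25 0; 14 0 29]
S = H·P̄·Hᵀ + R = [19]
K = P̄·Hᵀ·S⁻¹ = [0; -3/19; 15/19]
x' − x̄ = [0, 21/19, -105/19] = K·y
y = (KᵀK)⁻¹·Kᵀ·(x' − x̄) = [-7]
z = y + H·x̄ = [-7] + [6] = [-1]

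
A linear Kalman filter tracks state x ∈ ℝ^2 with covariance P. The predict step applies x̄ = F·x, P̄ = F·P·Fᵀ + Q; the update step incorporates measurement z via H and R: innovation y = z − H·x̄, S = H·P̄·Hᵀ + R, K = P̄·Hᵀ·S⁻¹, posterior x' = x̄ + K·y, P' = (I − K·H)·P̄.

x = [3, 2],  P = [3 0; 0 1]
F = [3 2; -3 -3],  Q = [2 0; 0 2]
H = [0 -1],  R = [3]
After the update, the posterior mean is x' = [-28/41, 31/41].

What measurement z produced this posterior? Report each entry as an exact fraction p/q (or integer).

x̄ = F·x = [13, -15]
P̄ = F·P·Fᵀ + Q = [33 -33; -33 38]
S = H·P̄·Hᵀ + R = [41]
K = P̄·Hᵀ·S⁻¹ = [33/41; -38/41]
x' − x̄ = [-561/41, 646/41] = K·y
y = (KᵀK)⁻¹·Kᵀ·(x' − x̄) = [-17]
z = y + H·x̄ = [-17] + [15] = [-2]

z = [-2]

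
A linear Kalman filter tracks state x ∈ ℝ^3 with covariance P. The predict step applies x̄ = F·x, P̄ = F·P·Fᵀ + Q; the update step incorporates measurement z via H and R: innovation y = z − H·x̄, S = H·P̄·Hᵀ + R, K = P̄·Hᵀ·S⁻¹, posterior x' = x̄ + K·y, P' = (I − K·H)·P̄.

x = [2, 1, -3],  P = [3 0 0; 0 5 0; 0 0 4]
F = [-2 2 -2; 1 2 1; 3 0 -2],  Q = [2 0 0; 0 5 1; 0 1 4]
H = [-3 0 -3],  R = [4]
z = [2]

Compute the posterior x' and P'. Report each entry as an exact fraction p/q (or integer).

x̄ = F·x = [4, 1, 12]
P̄ = F·P·Fᵀ + Q = [50 6 -2; 6 32 2; -2 2 47]
y = z − H·x̄ = [50]
S = H·P̄·Hᵀ + R = [841]
K = P̄·Hᵀ·S⁻¹ = [-144/841; -24/841; -135/841]
x' = x̄ + K·y = [-3836/841, -359/841, 3342/841]
P' = (I − K·H)·P̄ = [21314/841 1590/841 -21122/841; 1590/841 26336/841 -1558/841; -21122/841 -1558/841 21302/841]

x' = [-3836/841, -359/841, 3342/841]
P' = [21314/841 1590/841 -21122/841; 1590/841 26336/841 -1558/841; -21122/841 -1558/841 21302/841]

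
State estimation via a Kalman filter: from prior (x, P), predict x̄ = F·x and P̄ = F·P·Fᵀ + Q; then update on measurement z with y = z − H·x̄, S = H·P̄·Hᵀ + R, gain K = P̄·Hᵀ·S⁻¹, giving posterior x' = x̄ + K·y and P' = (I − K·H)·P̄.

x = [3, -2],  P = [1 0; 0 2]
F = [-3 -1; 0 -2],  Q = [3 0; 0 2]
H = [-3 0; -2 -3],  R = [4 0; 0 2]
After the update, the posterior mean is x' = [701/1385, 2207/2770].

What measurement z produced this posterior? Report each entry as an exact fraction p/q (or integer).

x̄ = F·x = [-7, 4]
P̄ = F·P·Fᵀ + Q = [14 4; 4 10]
S = H·P̄·Hᵀ + R = [130 120; 120 196]
K = P̄·Hᵀ·S⁻¹ = [-429/1385 -4/277; 276/1385 -175/554]
x' − x̄ = [10396/1385, -8873/2770] = K·y
y = (KᵀK)⁻¹·Kᵀ·(x' − x̄) = [-24, -5]
z = y + H·x̄ = [-24, -5] + [21, 2] = [-3, -3]

z = [-3, -3]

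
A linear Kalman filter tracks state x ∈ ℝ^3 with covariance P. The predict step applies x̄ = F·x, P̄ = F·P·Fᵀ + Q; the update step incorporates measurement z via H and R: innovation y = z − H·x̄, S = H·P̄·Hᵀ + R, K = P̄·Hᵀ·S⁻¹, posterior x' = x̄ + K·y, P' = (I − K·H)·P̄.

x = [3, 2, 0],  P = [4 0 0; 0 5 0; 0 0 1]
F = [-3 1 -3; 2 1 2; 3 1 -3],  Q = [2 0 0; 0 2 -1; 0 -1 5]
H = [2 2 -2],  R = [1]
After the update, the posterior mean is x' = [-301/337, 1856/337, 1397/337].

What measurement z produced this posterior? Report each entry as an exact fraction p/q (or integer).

z = [1]

x̄ = F·x = [-7, 8, 11]
P̄ = F·P·Fᵀ + Q = [52 -25 -22; -25 27 22; -22 22 55]
S = H·P̄·Hᵀ + R = [337]
K = P̄·Hᵀ·S⁻¹ = [98/337; -40/337; -110/337]
x' − x̄ = [2058/337, -840/337, -2310/337] = K·y
y = (KᵀK)⁻¹·Kᵀ·(x' − x̄) = [21]
z = y + H·x̄ = [21] + [-20] = [1]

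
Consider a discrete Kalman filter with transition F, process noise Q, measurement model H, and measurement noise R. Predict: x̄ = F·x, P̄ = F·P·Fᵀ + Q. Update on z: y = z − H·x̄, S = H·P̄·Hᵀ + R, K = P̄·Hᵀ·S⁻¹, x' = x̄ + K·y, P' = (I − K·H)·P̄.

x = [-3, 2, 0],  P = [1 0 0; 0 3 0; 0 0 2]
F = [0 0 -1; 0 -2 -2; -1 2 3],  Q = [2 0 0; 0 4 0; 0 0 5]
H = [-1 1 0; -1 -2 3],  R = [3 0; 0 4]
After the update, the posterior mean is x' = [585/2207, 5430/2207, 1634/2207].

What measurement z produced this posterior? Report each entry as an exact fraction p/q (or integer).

x̄ = F·x = [0, -4, 7]
P̄ = F·P·Fᵀ + Q = [4 4 -6; 4 24 -24; -6 -24 36]
S = H·P̄·Hᵀ + R = [23 -94; -94 768]
K = P̄·Hᵀ·S⁻¹ = [-705/2207 -345/4414; 926/2207 -243/2207; 351/2207 1017/4414]
x' − x̄ = [585/2207, 14258/2207, -13815/2207] = K·y
y = (KᵀK)⁻¹·Kᵀ·(x' − x̄) = [7, -32]
z = y + H·x̄ = [7, -32] + [-4, 29] = [3, -3]

z = [3, -3]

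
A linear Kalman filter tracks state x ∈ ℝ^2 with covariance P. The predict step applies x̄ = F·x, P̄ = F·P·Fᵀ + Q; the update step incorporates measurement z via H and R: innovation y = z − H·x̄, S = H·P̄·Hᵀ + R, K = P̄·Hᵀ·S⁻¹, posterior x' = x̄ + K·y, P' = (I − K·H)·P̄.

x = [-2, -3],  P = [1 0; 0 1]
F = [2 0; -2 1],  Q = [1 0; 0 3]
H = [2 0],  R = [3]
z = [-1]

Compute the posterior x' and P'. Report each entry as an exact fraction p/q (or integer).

x' = [-22/23, -33/23]
P' = [15/23 -12/23; -12/23 120/23]

x̄ = F·x = [-4, 1]
P̄ = F·P·Fᵀ + Q = [5 -4; -4 8]
y = z − H·x̄ = [7]
S = H·P̄·Hᵀ + R = [23]
K = P̄·Hᵀ·S⁻¹ = [10/23; -8/23]
x' = x̄ + K·y = [-22/23, -33/23]
P' = (I − K·H)·P̄ = [15/23 -12/23; -12/23 120/23]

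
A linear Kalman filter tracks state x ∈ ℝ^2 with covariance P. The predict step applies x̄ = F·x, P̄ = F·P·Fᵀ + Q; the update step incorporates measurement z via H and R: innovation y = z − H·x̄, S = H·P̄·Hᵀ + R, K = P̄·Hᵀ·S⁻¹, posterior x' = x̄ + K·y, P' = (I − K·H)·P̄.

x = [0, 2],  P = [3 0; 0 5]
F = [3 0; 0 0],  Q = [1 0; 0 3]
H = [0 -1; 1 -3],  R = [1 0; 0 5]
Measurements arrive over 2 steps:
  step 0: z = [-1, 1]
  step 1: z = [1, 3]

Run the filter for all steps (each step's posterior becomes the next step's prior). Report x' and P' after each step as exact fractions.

step 0: x̄ = F·x = [0, 0]
step 0: P̄ = F·P·Fᵀ + Q = [28 0; 0 3]
step 0: y = z − H·x̄ = [-1, 1]
step 0: S = H·P̄·Hᵀ + R = [4 9; 9 60]
step 0: K = P̄·Hᵀ·S⁻¹ = [-84/53 112/159; -33/53 -3/53]
step 0: x' = x̄ + K·y = [364/159, 30/53]
step 0: P' = (I − K·H)·P̄ = [1316/159 84/53; 84/53 33/53]
step 1: x̄ = F·x = [364/53, 0]
step 1: P̄ = F·P·Fᵀ + Q = [4001/53 0; 0 3]
step 1: y = z − H·x̄ = [1, -205/53]
step 1: S = H·P̄·Hᵀ + R = [4 9; 9 5697/53]
step 1: K = P̄·Hᵀ·S⁻¹ = [-4001/2055 16004/18495; -474/685 -53/2055]
step 1: x' = x̄ + K·y = [29111/18495, -1217/2055]
step 1: P' = (I − K·H)·P̄ = [188047/18495 4001/2055; 4001/2055 474/685]

step 0: x' = [364/159, 30/53], P' = [1316/159 84/53; 84/53 33/53]
step 1: x' = [29111/18495, -1217/2055], P' = [188047/18495 4001/2055; 4001/2055 474/685]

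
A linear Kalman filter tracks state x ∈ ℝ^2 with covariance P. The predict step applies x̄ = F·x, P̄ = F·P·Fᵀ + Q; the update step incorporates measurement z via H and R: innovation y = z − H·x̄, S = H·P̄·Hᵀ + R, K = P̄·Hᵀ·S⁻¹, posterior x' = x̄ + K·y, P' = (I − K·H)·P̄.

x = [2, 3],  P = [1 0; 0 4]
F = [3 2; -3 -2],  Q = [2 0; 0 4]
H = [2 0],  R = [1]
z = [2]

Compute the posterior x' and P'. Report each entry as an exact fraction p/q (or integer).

x' = [120/109, -208/109]
P' = [27/109 -25/109; -25/109 661/109]

x̄ = F·x = [12, -12]
P̄ = F·P·Fᵀ + Q = [27 -25; -25 29]
y = z − H·x̄ = [-22]
S = H·P̄·Hᵀ + R = [109]
K = P̄·Hᵀ·S⁻¹ = [54/109; -50/109]
x' = x̄ + K·y = [120/109, -208/109]
P' = (I − K·H)·P̄ = [27/109 -25/109; -25/109 661/109]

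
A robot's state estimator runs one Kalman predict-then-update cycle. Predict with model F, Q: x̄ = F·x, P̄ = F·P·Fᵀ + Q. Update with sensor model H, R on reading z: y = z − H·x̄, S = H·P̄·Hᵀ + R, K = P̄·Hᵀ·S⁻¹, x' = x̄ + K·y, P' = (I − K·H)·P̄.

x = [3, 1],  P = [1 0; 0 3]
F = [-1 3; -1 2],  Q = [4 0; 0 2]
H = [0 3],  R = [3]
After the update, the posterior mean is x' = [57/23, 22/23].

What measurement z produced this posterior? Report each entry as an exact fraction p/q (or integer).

z = [3]

x̄ = F·x = [0, -1]
P̄ = F·P·Fᵀ + Q = [32 19; 19 15]
S = H·P̄·Hᵀ + R = [138]
K = P̄·Hᵀ·S⁻¹ = [19/46; 15/46]
x' − x̄ = [57/23, 45/23] = K·y
y = (KᵀK)⁻¹·Kᵀ·(x' − x̄) = [6]
z = y + H·x̄ = [6] + [-3] = [3]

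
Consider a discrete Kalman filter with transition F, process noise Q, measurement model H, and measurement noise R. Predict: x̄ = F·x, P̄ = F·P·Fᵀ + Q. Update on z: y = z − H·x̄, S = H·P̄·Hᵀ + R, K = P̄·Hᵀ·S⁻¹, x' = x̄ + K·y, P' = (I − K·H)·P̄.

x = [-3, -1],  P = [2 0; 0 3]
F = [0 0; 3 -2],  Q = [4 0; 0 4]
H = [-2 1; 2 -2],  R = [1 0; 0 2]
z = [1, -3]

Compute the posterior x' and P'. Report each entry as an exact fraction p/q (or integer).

x̄ = F·x = [0, -7]
P̄ = F·P·Fᵀ + Q = [4 0; 0 34]
y = z − H·x̄ = [8, -17]
S = H·P̄·Hᵀ + R = [51 -84; -84 154]
K = P̄·Hᵀ·S⁻¹ = [-40/57 -44/133; -34/57 -102/133]
x' = x̄ + K·y = [4/399, 505/399]
P' = (I − K·H)·P̄ = [412/399 544/399; 544/399 850/399]

x' = [4/399, 505/399]
P' = [412/399 544/399; 544/399 850/399]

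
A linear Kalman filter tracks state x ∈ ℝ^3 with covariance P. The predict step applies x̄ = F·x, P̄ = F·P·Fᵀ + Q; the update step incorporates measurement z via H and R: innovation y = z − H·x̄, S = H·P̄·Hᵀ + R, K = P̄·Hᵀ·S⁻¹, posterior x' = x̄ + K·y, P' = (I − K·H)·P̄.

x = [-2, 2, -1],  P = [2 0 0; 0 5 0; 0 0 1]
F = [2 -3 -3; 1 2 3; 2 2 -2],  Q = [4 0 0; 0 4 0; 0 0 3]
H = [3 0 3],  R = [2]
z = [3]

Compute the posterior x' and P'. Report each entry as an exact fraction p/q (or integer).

x̄ = F·x = [-7, -1, 2]
P̄ = F·P·Fᵀ + Q = [66 -35 -16; -35 35 18; -16 18 35]
y = z − H·x̄ = [18]
S = H·P̄·Hᵀ + R = [623]
K = P̄·Hᵀ·S⁻¹ = [150/623; -51/623; 57/623]
x' = x̄ + K·y = [-1661/623, -1541/623, 2272/623]
P' = (I − K·H)·P̄ = [18618/623 -14155/623 -18518/623; -14155/623 19204/623 14121/623; -18518/623 14121/623 18556/623]

x' = [-1661/623, -1541/623, 2272/623]
P' = [18618/623 -14155/623 -18518/623; -14155/623 19204/623 14121/623; -18518/623 14121/623 18556/623]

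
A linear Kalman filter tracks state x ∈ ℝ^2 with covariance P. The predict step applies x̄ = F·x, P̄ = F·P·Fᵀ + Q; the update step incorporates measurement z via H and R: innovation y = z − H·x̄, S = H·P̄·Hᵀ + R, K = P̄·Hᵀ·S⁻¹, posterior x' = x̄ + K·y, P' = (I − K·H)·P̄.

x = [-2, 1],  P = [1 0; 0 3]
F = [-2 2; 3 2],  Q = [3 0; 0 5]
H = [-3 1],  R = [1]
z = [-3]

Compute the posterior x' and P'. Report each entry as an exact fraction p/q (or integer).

x̄ = F·x = [6, -4]
P̄ = F·P·Fᵀ + Q = [19 6; 6 26]
y = z − H·x̄ = [19]
S = H·P̄·Hᵀ + R = [162]
K = P̄·Hᵀ·S⁻¹ = [-17/54; 4/81]
x' = x̄ + K·y = [1/54, -248/81]
P' = (I − K·H)·P̄ = [53/18 230/27; 230/27 2074/81]

x' = [1/54, -248/81]
P' = [53/18 230/27; 230/27 2074/81]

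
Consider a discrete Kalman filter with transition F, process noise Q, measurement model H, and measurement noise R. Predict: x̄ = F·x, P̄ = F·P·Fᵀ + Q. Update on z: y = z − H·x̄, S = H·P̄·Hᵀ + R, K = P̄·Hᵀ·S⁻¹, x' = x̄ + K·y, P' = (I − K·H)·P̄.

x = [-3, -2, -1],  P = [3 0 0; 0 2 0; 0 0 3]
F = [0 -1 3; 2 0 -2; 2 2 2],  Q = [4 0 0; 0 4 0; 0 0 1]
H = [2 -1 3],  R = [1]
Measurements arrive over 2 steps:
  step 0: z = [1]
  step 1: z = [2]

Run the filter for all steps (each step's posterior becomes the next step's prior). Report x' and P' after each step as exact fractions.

step 0: x̄ = F·x = [-1, -4, -12]
step 0: P̄ = F·P·Fᵀ + Q = [33 -18 14; -18 28 0; 14 0 33]
step 0: y = z − H·x̄ = [35]
step 0: S = H·P̄·Hᵀ + R = [698]
step 0: K = P̄·Hᵀ·S⁻¹ = [63/349; -32/349; 127/698]
step 0: x' = x̄ + K·y = [1856/349, -2516/349, -3931/698]
step 0: P' = (I − K·H)·P̄ = [3579/349 -2250/349 -3115/349; -2250/349 7724/349 4064/349; -3115/349 4064/349 6905/698]
step 1: x̄ = F·x = [-6761/698, 7643/349, -5251/349]
step 1: P̄ = F·P·Fᵀ + Q = [31617/698 -26777/349 7333/349; -26777/349 54442/349 -24750/349; 7333/349 -24750/349 48963/349]
step 1: y = z − H·x̄ = [30855/349]
step 1: S = H·P̄·Hᵀ + R = [902296/349]
step 1: K = P̄·Hᵀ·S⁻¹ = [80393/902296; -91123/451148; 186305/902296]
step 1: x' = x̄ + K·y = [-1632337/902296, 1823851/451148, 2895371/902296]
step 1: P' = (I − K·H)·P̄ = [22352183/902296 -13623893/451148 -23957253/902296; -13623893/451148 11396271/225574 16649735/451148; -23957253/902296 16649735/451148 27133427/902296]

step 0: x' = [1856/349, -2516/349, -3931/698], P' = [3579/349 -2250/349 -3115/349; -2250/349 7724/349 4064/349; -3115/349 4064/349 6905/698]
step 1: x' = [-1632337/902296, 1823851/451148, 2895371/902296], P' = [22352183/902296 -13623893/451148 -23957253/902296; -13623893/451148 11396271/225574 16649735/451148; -23957253/902296 16649735/451148 27133427/902296]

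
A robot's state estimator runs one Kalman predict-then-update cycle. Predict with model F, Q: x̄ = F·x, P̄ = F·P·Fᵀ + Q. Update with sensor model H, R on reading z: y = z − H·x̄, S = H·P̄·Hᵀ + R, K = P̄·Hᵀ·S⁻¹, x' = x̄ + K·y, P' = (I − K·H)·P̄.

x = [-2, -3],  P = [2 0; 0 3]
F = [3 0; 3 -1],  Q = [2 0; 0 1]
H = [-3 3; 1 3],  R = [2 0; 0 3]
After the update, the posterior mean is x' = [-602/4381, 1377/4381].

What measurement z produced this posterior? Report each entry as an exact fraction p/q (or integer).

x̄ = F·x = [-6, -3]
P̄ = F·P·Fᵀ + Q = [20 18; 18 22]
S = H·P̄·Hᵀ + R = [56 30; 30 329]
K = P̄·Hᵀ·S⁻¹ = [-2097/8762 1081/4381; 357/4381 1086/4381]
x' − x̄ = [25684/4381, 14520/4381] = K·y
y = (KᵀK)⁻¹·Kᵀ·(x' − x̄) = [-8, 16]
z = y + H·x̄ = [-8, 16] + [9, -15] = [1, 1]

z = [1, 1]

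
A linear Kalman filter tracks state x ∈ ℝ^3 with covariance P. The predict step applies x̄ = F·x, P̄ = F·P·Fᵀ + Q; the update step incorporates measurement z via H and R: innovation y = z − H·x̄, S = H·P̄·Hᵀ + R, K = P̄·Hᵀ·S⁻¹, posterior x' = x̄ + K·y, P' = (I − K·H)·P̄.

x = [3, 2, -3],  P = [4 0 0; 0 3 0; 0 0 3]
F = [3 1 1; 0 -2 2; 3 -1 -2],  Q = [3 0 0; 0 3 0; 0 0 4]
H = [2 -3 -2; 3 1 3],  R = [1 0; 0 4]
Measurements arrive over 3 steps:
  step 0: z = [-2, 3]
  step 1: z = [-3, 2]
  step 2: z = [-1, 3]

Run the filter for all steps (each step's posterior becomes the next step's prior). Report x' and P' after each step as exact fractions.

step 0: x' = [-1541864/486011, -2680052/486011, 2947159/486011], P' = [2304783/486011 3831840/486011 -3475935/486011; 3831840/486011 6611670/486011 -6038358/486011; -3475935/486011 -6038358/486011 5598841/486011]
step 1: x' = [191672132648/136418404461, 432316813237/136418404461, -252072800845/136418404461], P' = [195695980583/136418404461 311658462523/136418404461 -276292546312/136418404461; 311658462523/136418404461 562619822546/136418404461 -510542254349/136418404461; -276292546312/136418404461 -510542254349/136418404461 486371601863/136418404461]
step 2: x' = [11165056018417677/11824484566292659, 14070909494130182/11824484566292659, -4602322816786056/11824484566292659], P' = [16629599483292153/11824484566292659 26391160546710911/11824484566292659 -23367110076485398/11824484566292659; 26391160546710911/11824484566292659 47598451301834174/11824484566292659 -43161232380235797/11824484566292659; -23367110076485398/11824484566292659 -43161232380235797/11824484566292659 41137675709458101/11824484566292659]

step 0: x̄ = F·x = [8, -10, 13]
step 0: P̄ = F·P·Fᵀ + Q = [45 0 27; 0 27 -6; 27 -6 55]
step 0: y = z − H·x̄ = [-22, -50]
step 0: S = H·P̄·Hᵀ + R = [356 -75; -75 1381]
step 0: K = P̄·Hᵀ·S⁻¹ = [65916/486011 79596/486011; -94614/486011 -1971/486011; -34478/486011 82590/486011]
step 0: x' = x̄ + K·y = [-1541864/486011, -2680052/486011, 2947159/486011]
step 0: P' = (I − K·H)·P̄ = [2304783/486011 3831840/486011 -3475935/486011; 3831840/486011 6611670/486011 -6038358/486011; -3475935/486011 -6038358/486011 5598841/486011]
step 1: x̄ = F·x = [-4358485/486011, 11254422/486011, -7839858/486011]
step 1: P̄ = F·P·Fᵀ + Q = [24470305/486011 -45872308/486011 31476574/486011; -45872308/486011 98606941/486011 -65095390/486011; 31476574/486011 -65095390/486011 46260873/486011]
step 1: y = z − H·x̄ = [25342487/486011, 26312629/486011]
step 1: S = H·P̄·Hᵀ + R = [688383616/486011 610591215/486011; 610591215/486011 637903731/486011]
step 1: K = P̄·Hᵀ·S⁻¹ = [3000555407/45472801487 17467191334/136418404461; -14486011298/45472801487 -8507888233/136418404461; 2099488899/45472801487 29923728076/136418404461]
step 1: x' = x̄ + K·y = [191672132648/136418404461, 432316813237/136418404461, -252072800845/136418404461]
step 1: P' = (I − K·H)·P̄ = [195695980583/136418404461 311658462523/136418404461 -276292546312/136418404461; 311658462523/136418404461 562619822546/136418404461 -510542254349/136418404461; -276292546312/136418404461 -510542254349/136418404461 486371601863/136418404461]
step 2: x̄ = F·x = [251753470112/45472801487, -1368779228164/136418404461, 646845186397/136418404461]
step 2: P̄ = F·P·Fᵀ + Q = [803540483869/45472801487 -1226734164792/45472801487 862135066986/45472801487; -1226734164792/45472801487 8689558945811/136418404461 -5369037324068/136418404461; 862135066986/45472801487 -5369037324068/136418404461 4218434436299/136418404461]
step 2: y = z − H·x̄ = [-4459586536831/136418404461, -2428282348652/136418404461]
step 2: S = H·P̄·Hᵀ + R = [63901412904416/136418404461 47905273279795/136418404461; 47905273279795/136418404461 61156590261389/136418404461]
step 2: K = P̄·Hᵀ·S⁻¹ = [819937479422369/11824484566292659 1544657191782794/11824484566292659; -3690568051609106/11824484566292659 -677941049685121/11824484566292659; 474125568820393/11824484566292659 2537616129670578/11824484566292659]
step 2: x' = x̄ + K·y = [11165056018417677/11824484566292659, 14070909494130182/11824484566292659, -4602322816786056/11824484566292659]
step 2: P' = (I − K·H)·P̄ = [16629599483292153/11824484566292659 26391160546710911/11824484566292659 -23367110076485398/11824484566292659; 26391160546710911/11824484566292659 47598451301834174/11824484566292659 -43161232380235797/11824484566292659; -23367110076485398/11824484566292659 -43161232380235797/11824484566292659 41137675709458101/11824484566292659]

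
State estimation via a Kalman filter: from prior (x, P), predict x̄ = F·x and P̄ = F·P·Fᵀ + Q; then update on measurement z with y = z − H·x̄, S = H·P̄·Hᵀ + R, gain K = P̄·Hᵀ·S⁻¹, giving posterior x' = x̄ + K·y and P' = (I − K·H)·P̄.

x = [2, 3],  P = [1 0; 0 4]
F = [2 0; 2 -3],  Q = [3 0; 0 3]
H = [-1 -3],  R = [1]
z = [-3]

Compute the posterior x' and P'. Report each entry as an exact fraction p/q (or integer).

x' = [1942/419, -233/419]
P' = [2572/419 -851/419; -851/419 328/419]

x̄ = F·x = [4, -5]
P̄ = F·P·Fᵀ + Q = [7 4; 4 43]
y = z − H·x̄ = [-14]
S = H·P̄·Hᵀ + R = [419]
K = P̄·Hᵀ·S⁻¹ = [-19/419; -133/419]
x' = x̄ + K·y = [1942/419, -233/419]
P' = (I − K·H)·P̄ = [2572/419 -851/419; -851/419 328/419]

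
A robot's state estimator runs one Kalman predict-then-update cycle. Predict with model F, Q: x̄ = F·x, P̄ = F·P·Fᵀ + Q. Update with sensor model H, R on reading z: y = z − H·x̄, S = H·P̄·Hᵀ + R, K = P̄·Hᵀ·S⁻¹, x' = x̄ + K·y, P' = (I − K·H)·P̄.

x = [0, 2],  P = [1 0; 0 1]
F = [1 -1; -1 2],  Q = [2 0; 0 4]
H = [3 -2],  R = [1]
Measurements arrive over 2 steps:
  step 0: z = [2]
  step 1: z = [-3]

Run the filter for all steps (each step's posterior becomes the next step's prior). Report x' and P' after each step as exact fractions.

step 0: x̄ = F·x = [-2, 4]
step 0: P̄ = F·P·Fᵀ + Q = [4 -3; -3 9]
step 0: y = z − H·x̄ = [16]
step 0: S = H·P̄·Hᵀ + R = [109]
step 0: K = P̄·Hᵀ·S⁻¹ = [18/109; -27/109]
step 0: x' = x̄ + K·y = [70/109, 4/109]
step 0: P' = (I − K·H)·P̄ = [112/109 159/109; 159/109 252/109]
step 1: x̄ = F·x = [66/109, -62/109]
step 1: P̄ = F·P·Fᵀ + Q = [264/109 -139/109; -139/109 920/109]
step 1: y = z − H·x̄ = [-649/109]
step 1: S = H·P̄·Hᵀ + R = [7833/109]
step 1: K = P̄·Hᵀ·S⁻¹ = [1070/7833; -2257/7833]
step 1: x' = x̄ + K·y = [-1628/7833, 8983/7833]
step 1: P' = (I − K·H)·P̄ = [8468/7833 12167/7833; 12167/7833 19379/7833]

step 0: x' = [70/109, 4/109], P' = [112/109 159/109; 159/109 252/109]
step 1: x' = [-1628/7833, 8983/7833], P' = [8468/7833 12167/7833; 12167/7833 19379/7833]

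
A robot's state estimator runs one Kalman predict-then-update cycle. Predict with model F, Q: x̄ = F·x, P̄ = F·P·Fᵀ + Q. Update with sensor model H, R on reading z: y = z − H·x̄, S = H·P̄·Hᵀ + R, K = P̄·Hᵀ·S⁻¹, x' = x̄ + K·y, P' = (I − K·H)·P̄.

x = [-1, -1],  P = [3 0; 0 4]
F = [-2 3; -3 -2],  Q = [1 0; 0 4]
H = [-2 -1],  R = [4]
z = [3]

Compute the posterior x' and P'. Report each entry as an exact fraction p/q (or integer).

x' = [-775/223, 905/223]
P' = [2463/223 -4558/223; -4558/223 9256/223]

x̄ = F·x = [-1, 5]
P̄ = F·P·Fᵀ + Q = [49 -6; -6 47]
y = z − H·x̄ = [6]
S = H·P̄·Hᵀ + R = [223]
K = P̄·Hᵀ·S⁻¹ = [-92/223; -35/223]
x' = x̄ + K·y = [-775/223, 905/223]
P' = (I − K·H)·P̄ = [2463/223 -4558/223; -4558/223 9256/223]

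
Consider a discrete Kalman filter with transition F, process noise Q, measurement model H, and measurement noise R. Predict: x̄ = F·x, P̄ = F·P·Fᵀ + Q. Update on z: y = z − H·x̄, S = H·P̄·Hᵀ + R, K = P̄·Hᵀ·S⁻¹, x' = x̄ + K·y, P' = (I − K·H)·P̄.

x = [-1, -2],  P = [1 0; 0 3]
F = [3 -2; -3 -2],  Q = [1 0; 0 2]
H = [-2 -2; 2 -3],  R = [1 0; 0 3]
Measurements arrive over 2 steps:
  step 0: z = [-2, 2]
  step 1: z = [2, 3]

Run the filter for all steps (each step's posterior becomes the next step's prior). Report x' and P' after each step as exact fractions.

step 0: x' = [16403/16858, 2611/50574], P' = [3501/16858 -991/16858; -991/16858 8021/50574]
step 1: x' = [2132268/15995605, -3473864/3199121], P' = [15997164/79978025 -915099/15995605; -915099/15995605 491121/3199121]

step 0: x̄ = F·x = [1, 7]
step 0: P̄ = F·P·Fᵀ + Q = [22 3; 3 23]
step 0: y = z − H·x̄ = [14, 21]
step 0: S = H·P̄·Hᵀ + R = [205 56; 56 262]
step 0: K = P̄·Hᵀ·S⁻¹ = [-2510/8429 3325/16858; -5048/25287 -10003/50574]
step 0: x' = x̄ + K·y = [16403/16858, 2611/50574]
step 0: P' = (I − K·H)·P̄ = [3501/16858 -991/16858; -991/16858 8021/50574]
step 1: x̄ = F·x = [142405/50574, -152849/50574]
step 1: P̄ = F·P·Fᵀ + Q = [212861/50574 -62443/50574; -62443/50574 192083/50574]
step 1: y = z − H·x̄ = [40130/25287, -591635/50574]
step 1: S = H·P̄·Hᵀ + R = [585403/25287 88084/25287; 88084/25287 3481229/50574]
step 1: K = P̄·Hᵀ·S⁻¹ = [-22843338/79978025 15240271/79978025; -3081012/15995605 -3065671/15995605]
step 1: x' = x̄ + K·y = [2132268/15995605, -3473864/3199121]
step 1: P' = (I − K·H)·P̄ = [15997164/79978025 -915099/15995605; -915099/15995605 491121/3199121]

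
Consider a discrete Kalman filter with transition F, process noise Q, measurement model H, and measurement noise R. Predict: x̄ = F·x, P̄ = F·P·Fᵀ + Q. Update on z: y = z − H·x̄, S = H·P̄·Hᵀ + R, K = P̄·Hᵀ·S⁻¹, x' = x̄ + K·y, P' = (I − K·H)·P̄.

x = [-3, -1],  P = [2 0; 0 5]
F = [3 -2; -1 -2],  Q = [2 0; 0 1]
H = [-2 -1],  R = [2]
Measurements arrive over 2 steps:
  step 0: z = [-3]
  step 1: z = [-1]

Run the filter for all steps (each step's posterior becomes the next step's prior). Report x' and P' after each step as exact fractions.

step 0: x̄ = F·x = [-7, 5]
step 0: P̄ = F·P·Fᵀ + Q = [40 14; 14 23]
step 0: y = z − H·x̄ = [-12]
step 0: S = H·P̄·Hᵀ + R = [241]
step 0: K = P̄·Hᵀ·S⁻¹ = [-94/241; -51/241]
step 0: x' = x̄ + K·y = [-559/241, 1817/241]
step 0: P' = (I − K·H)·P̄ = [804/241 -1420/241; -1420/241 2942/241]
step 1: x̄ = F·x = [-5311/241, -3075/241]
step 1: P̄ = F·P·Fᵀ + Q = [36526/241 15036/241; 15036/241 7133/241]
step 1: y = z − H·x̄ = [-13938/241]
step 1: S = H·P̄·Hᵀ + R = [213863/241]
step 1: K = P̄·Hᵀ·S⁻¹ = [-6776/16451; -37205/213863]
step 1: x' = x̄ + K·y = [29347/16451, -577035/213863]
step 1: P' = (I − K·H)·P̄ = [16618/16451 -19684/16451; -19684/16451 586194/213863]

step 0: x' = [-559/241, 1817/241], P' = [804/241 -1420/241; -1420/241 2942/241]
step 1: x' = [29347/16451, -577035/213863], P' = [16618/16451 -19684/16451; -19684/16451 586194/213863]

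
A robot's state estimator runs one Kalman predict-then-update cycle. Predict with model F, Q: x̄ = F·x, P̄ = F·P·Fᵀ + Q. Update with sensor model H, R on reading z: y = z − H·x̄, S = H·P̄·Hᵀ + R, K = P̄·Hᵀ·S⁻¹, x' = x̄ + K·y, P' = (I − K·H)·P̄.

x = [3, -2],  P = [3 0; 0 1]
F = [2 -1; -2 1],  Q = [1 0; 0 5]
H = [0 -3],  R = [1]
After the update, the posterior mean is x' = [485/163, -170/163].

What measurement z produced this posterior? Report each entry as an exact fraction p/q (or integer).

x̄ = F·x = [8, -8]
P̄ = F·P·Fᵀ + Q = [14 -13; -13 18]
S = H·P̄·Hᵀ + R = [163]
K = P̄·Hᵀ·S⁻¹ = [39/163; -54/163]
x' − x̄ = [-819/163, 1134/163] = K·y
y = (KᵀK)⁻¹·Kᵀ·(x' − x̄) = [-21]
z = y + H·x̄ = [-21] + [24] = [3]

z = [3]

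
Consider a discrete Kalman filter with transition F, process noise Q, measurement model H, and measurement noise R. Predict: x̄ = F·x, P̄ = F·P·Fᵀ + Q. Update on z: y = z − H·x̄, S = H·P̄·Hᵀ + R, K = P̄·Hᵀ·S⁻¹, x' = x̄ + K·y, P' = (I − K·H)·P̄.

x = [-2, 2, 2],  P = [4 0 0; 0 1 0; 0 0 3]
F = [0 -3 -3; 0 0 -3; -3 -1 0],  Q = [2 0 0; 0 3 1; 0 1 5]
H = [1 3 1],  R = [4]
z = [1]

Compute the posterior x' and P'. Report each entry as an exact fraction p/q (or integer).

x̄ = F·x = [-12, -6, 4]
P̄ = F·P·Fᵀ + Q = [38 27 3; 27 30 1; 3 1 42]
y = z − H·x̄ = [27]
S = H·P̄·Hᵀ + R = [528]
K = P̄·Hᵀ·S⁻¹ = [61/264; 59/264; 1/11]
x' = x̄ + K·y = [-507/88, 3/88, 71/11]
P' = (I − K·H)·P̄ = [1295/132 -35/132 -89/11; -35/132 479/132 -107/11; -89/11 -107/11 414/11]

x' = [-507/88, 3/88, 71/11]
P' = [1295/132 -35/132 -89/11; -35/132 479/132 -107/11; -89/11 -107/11 414/11]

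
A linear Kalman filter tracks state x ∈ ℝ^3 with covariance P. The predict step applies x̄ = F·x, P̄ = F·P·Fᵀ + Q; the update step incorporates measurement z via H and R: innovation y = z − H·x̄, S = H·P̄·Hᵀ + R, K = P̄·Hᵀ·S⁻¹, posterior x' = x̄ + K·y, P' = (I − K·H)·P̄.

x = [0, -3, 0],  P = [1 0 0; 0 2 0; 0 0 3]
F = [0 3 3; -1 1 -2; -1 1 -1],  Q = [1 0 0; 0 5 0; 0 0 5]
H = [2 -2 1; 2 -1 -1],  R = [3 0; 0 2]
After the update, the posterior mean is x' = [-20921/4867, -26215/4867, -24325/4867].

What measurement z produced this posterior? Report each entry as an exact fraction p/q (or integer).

x̄ = F·x = [-9, -3, -3]
P̄ = F·P·Fᵀ + Q = [46 -12 -3; -12 20 9; -3 9 11]
S = H·P̄·Hᵀ + R = [326 294; 294 295]
K = P̄·Hᵀ·S⁻¹ = [1877/9734 830/4867; -643/9734 -554/4867; 3809/9734 -2327/4867]
x' − x̄ = [22882/4867, -11614/4867, -9724/4867] = K·y
y = (KᵀK)⁻¹·Kᵀ·(x' − x̄) = [12, 14]
z = y + H·x̄ = [12, 14] + [-15, -12] = [-3, 2]

z = [-3, 2]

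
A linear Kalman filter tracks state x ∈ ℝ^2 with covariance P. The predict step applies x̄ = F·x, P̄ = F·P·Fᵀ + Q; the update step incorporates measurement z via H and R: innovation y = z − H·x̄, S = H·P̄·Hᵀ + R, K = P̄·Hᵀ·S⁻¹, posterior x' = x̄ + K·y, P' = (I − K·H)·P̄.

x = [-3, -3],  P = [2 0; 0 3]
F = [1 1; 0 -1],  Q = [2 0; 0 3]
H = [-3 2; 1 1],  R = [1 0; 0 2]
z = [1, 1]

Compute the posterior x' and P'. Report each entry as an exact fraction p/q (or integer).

x' = [-107/1080, 157/360]
P' = [311/1080 119/360; 119/360 71/120]

x̄ = F·x = [-6, 3]
P̄ = F·P·Fᵀ + Q = [7 -3; -3 6]
y = z − H·x̄ = [-23, 4]
S = H·P̄·Hᵀ + R = [124 -6; -6 9]
K = P̄·Hᵀ·S⁻¹ = [-73/360 167/540; 23/120 83/180]
x' = x̄ + K·y = [-107/1080, 157/360]
P' = (I − K·H)·P̄ = [311/1080 119/360; 119/360 71/120]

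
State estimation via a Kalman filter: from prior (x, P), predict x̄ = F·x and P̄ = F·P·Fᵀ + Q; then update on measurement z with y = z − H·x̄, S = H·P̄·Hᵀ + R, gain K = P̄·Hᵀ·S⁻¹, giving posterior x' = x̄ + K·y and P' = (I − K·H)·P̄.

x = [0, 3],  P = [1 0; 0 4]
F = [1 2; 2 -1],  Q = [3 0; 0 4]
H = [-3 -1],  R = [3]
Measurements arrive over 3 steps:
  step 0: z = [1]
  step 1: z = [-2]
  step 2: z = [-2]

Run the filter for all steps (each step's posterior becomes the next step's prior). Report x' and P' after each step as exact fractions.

step 0: x̄ = F·x = [6, -3]
step 0: P̄ = F·P·Fᵀ + Q = [20 -6; -6 12]
step 0: y = z − H·x̄ = [16]
step 0: S = H·P̄·Hᵀ + R = [159]
step 0: K = P̄·Hᵀ·S⁻¹ = [-18/53; 2/53]
step 0: x' = x̄ + K·y = [30/53, -127/53]
step 0: P' = (I − K·H)·P̄ = [88/53 -210/53; -210/53 624/53]
step 1: x̄ = F·x = [-224/53, 187/53]
step 1: P̄ = F·P·Fᵀ + Q = [1903/53 -1702/53; -1702/53 2028/53]
step 1: y = z − H·x̄ = [-591/53]
step 1: S = H·P̄·Hᵀ + R = [9102/53]
step 1: K = P̄·Hᵀ·S⁻¹ = [-4007/9102; 513/1517]
step 1: x' = x̄ + K·y = [2071/3034, -368/1517]
step 1: P' = (I − K·H)·P̄ = [23869/9102 -9931/1517; -9931/1517 28254/1517]
step 2: x̄ = F·x = [599/3034, 2439/1517]
step 2: P̄ = F·P·Fᵀ + Q = [490927/9102 -235034/4551; -235034/4551 269876/4551]
step 2: y = z − H·x̄ = [607/3034]
step 2: S = H·P̄·Hᵀ + R = [2164993/9102]
step 2: K = P̄·Hᵀ·S⁻¹ = [-1002713/2164993; 870452/2164993]
step 2: x' = x̄ + K·y = [226824/2164993, 3654977/2164993]
step 2: P' = (I − K·H)·P̄ = [6308521/2164993 -15917424/2164993; -15917424/2164993 45140916/2164993]

step 0: x' = [30/53, -127/53], P' = [88/53 -210/53; -210/53 624/53]
step 1: x' = [2071/3034, -368/1517], P' = [23869/9102 -9931/1517; -9931/1517 28254/1517]
step 2: x' = [226824/2164993, 3654977/2164993], P' = [6308521/2164993 -15917424/2164993; -15917424/2164993 45140916/2164993]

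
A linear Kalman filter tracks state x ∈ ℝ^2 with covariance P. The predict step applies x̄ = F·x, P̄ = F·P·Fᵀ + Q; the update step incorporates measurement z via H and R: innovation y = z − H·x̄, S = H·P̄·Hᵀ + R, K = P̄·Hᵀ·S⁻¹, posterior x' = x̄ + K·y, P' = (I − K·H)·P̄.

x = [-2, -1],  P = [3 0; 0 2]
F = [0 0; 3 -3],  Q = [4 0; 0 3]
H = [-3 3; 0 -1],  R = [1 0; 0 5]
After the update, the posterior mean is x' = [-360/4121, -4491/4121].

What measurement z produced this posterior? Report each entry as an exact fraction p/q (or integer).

x̄ = F·x = [0, -3]
P̄ = F·P·Fᵀ + Q = [4 0; 0 48]
S = H·P̄·Hᵀ + R = [469 -144; -144 53]
K = P̄·Hᵀ·S⁻¹ = [-636/4121 -1728/4121; 720/4121 -1776/4121]
x' − x̄ = [-360/4121, 7872/4121] = K·y
y = (KᵀK)⁻¹·Kᵀ·(x' − x̄) = [6, -2]
z = y + H·x̄ = [6, -2] + [-9, 3] = [-3, 1]

z = [-3, 1]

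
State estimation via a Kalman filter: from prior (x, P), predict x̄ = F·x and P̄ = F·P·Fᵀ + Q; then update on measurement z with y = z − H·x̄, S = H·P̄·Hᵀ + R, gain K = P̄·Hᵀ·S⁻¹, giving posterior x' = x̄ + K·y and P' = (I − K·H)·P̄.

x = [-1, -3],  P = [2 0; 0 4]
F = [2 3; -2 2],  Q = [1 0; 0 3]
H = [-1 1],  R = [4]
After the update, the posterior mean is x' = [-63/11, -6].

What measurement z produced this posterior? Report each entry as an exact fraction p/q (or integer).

x̄ = F·x = [-11, -4]
P̄ = F·P·Fᵀ + Q = [45 16; 16 27]
S = H·P̄·Hᵀ + R = [44]
K = P̄·Hᵀ·S⁻¹ = [-29/44; 1/4]
x' − x̄ = [58/11, -2] = K·y
y = (KᵀK)⁻¹·Kᵀ·(x' − x̄) = [-8]
z = y + H·x̄ = [-8] + [7] = [-1]

z = [-1]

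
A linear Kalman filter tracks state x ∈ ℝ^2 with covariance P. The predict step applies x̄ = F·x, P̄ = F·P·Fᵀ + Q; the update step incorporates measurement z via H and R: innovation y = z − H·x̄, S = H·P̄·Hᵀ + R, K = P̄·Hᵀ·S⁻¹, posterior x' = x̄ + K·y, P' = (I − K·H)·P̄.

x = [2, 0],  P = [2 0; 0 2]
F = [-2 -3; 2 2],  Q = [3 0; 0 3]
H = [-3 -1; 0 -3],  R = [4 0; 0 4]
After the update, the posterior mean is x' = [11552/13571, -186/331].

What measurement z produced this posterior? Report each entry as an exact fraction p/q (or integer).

x̄ = F·x = [-4, 4]
P̄ = F·P·Fᵀ + Q = [29 -20; -20 19]
S = H·P̄·Hᵀ + R = [164 -123; -123 175]
K = P̄·Hᵀ·S⁻¹ = [-4345/13571 39/331; 4/331 -105/331]
x' − x̄ = [65836/13571, -1510/331] = K·y
y = (KᵀK)⁻¹·Kᵀ·(x' − x̄) = [-10, 14]
z = y + H·x̄ = [-10, 14] + [8, -12] = [-2, 2]

z = [-2, 2]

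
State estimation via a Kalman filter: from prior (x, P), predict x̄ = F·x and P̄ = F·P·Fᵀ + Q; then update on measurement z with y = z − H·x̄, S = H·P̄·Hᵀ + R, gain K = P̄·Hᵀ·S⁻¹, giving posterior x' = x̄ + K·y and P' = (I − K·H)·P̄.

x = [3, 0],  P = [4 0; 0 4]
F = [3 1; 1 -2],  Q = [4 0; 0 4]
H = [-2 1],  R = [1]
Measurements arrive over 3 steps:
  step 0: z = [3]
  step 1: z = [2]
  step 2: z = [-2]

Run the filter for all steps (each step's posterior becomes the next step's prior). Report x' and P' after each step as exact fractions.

step 0: x' = [153/185, 843/185], P' = [1084/185 2084/185; 2084/185 4184/185]
step 1: x' = [-427130/181289, -496189/181289], P' = [224816/181289 379728/181289; 379728/181289 800752/181289]
step 2: x' = [-2968605/12476207, -29395296/12476207], P' = [46457716/37428621 26144832/12476207; 26144832/12476207 55051484/12476207]

step 0: x̄ = F·x = [9, 3]
step 0: P̄ = F·P·Fᵀ + Q = [44 4; 4 24]
step 0: y = z − H·x̄ = [18]
step 0: S = H·P̄·Hᵀ + R = [185]
step 0: K = P̄·Hᵀ·S⁻¹ = [-84/185; 16/185]
step 0: x' = x̄ + K·y = [153/185, 843/185]
step 0: P' = (I − K·H)·P̄ = [1084/185 2084/185; 2084/185 4184/185]
step 1: x̄ = F·x = [1302/185, -1533/185]
step 1: P̄ = F·P·Fᵀ + Q = [27184/185 -15536/185; -15536/185 10224/185]
step 1: y = z − H·x̄ = [4507/185]
step 1: S = H·P̄·Hᵀ + R = [181289/185]
step 1: K = P̄·Hᵀ·S⁻¹ = [-69904/181289; 41296/181289]
step 1: x' = x̄ + K·y = [-427130/181289, -496189/181289]
step 1: P' = (I − K·H)·P̄ = [224816/181289 379728/181289; 379728/181289 800752/181289]
step 2: x̄ = F·x = [-1777579/181289, 565248/181289]
step 2: P̄ = F·P·Fᵀ + Q = [5827620/181289 -2825696/181289; -2825696/181289 2634068/181289]
step 2: y = z − H·x̄ = [-4482984/181289]
step 2: S = H·P̄·Hᵀ + R = [37428621/181289]
step 2: K = P̄·Hᵀ·S⁻¹ = [-14480936/37428621; 2761820/12476207]
step 2: x' = x̄ + K·y = [-2968605/12476207, -29395296/12476207]
step 2: P' = (I − K·H)·P̄ = [46457716/37428621 26144832/12476207; 26144832/12476207 55051484/12476207]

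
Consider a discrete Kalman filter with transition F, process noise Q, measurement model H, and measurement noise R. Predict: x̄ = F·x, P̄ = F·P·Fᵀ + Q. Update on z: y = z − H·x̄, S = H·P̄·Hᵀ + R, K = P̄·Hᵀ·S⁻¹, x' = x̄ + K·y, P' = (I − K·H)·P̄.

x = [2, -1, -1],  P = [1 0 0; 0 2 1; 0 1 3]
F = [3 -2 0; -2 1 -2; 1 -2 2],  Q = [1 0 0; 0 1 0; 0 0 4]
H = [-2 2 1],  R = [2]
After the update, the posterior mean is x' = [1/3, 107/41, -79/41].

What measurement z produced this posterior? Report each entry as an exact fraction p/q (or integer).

z = [3]

x̄ = F·x = [8, -3, 2]
P̄ = F·P·Fᵀ + Q = [18 -6 7; -6 15 -12; 7 -12 17]
S = H·P̄·Hᵀ + R = [123]
K = P̄·Hᵀ·S⁻¹ = [-1/3; 10/41; -7/41]
x' − x̄ = [-23/3, 230/41, -161/41] = K·y
y = (KᵀK)⁻¹·Kᵀ·(x' − x̄) = [23]
z = y + H·x̄ = [23] + [-20] = [3]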